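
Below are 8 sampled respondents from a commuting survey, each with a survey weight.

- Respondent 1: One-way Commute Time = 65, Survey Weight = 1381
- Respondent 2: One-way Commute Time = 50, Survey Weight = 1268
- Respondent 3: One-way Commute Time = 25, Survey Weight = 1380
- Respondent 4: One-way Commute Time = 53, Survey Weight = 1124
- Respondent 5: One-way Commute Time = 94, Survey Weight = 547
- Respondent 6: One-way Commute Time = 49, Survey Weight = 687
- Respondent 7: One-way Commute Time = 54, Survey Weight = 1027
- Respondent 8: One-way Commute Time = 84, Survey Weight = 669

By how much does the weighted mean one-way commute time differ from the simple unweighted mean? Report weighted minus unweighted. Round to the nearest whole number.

-4

Unweighted sum = 65 + 50 + 25 + 53 + 94 + 49 + 54 + 84 = 474
Unweighted mean = 474 / 8 = 59.25
Weighted sum = 65×1381 + 50×1268 + 25×1380 + 53×1124 + 94×547 + 49×687 + 54×1027 + 84×669
  = 443972
Sum of weights = 1381 + 1268 + 1380 + 1124 + 547 + 687 + 1027 + 669 = 8083
Weighted mean = 443972 / 8083 = 54.926636
Difference (weighted minus unweighted) = -4.3233639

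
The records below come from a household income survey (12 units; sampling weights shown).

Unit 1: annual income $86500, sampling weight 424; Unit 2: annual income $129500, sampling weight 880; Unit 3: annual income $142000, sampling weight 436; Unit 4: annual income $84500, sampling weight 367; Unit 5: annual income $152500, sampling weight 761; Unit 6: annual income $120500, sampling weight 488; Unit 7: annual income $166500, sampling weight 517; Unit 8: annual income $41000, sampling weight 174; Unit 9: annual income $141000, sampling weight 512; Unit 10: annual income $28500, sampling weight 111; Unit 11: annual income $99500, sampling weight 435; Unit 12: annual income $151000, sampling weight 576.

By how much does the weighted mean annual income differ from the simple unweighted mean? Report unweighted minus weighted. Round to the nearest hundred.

-14300

Unweighted sum = 86500 + 129500 + 142000 + 84500 + 152500 + 120500 + 166500 + 41000 + 141000 + 28500 + 99500 + 151000 = 1343000
Unweighted mean = 1343000 / 12 = 111916.67
Weighted sum = 717244500
Sum of weights = 424 + 880 + 436 + 367 + 761 + 488 + 517 + 174 + 512 + 111 + 435 + 576 = 5681
Weighted mean = 717244500 / 5681 = 126253.21
Difference (unweighted minus weighted) = -14336.546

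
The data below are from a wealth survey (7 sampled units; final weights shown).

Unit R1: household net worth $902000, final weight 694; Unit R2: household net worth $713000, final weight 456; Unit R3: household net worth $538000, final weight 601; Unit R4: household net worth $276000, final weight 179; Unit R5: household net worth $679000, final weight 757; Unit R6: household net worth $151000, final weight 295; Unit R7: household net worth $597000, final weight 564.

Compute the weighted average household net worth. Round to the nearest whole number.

Weighted sum = 902000×694 + 713000×456 + 538000×601 + 276000×179 + 679000×757 + 151000×295 + 597000×564
  = 625988000 + 325128000 + 323338000 + 49404000 + 514003000 + 44545000 + 336708000 = 2219114000
Sum of weights = 3546
Weighted mean = 2219114000 / 3546 = 625807.67

625808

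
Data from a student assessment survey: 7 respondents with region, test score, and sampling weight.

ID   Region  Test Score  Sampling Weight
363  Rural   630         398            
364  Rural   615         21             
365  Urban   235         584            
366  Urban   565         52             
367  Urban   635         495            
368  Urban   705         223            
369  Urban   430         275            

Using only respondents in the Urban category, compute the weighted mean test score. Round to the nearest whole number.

Urban rows: 365, 366, 367, 368, 369
Weighted sum = 235×584 + 565×52 + 635×495 + 705×223 + 430×275
  = 137240 + 29380 + 314325 + 157215 + 118250 = 756410
Sum of weights = 584 + 52 + 495 + 223 + 275 = 1629
Weighted mean = 756410 / 1629 = 464.34009

464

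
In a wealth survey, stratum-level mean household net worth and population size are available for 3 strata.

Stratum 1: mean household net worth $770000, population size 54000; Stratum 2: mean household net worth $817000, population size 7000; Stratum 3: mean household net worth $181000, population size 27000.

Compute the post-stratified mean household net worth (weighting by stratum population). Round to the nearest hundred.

Σ Nₕ·x̄ₕ = 770000×54000 + 817000×7000 + 181000×27000
  = 41580000000 + 5719000000 + 4887000000 = 52186000000
Σ Nₕ = 88000
Overall mean = 52186000000 / 88000 = 593022.73

593000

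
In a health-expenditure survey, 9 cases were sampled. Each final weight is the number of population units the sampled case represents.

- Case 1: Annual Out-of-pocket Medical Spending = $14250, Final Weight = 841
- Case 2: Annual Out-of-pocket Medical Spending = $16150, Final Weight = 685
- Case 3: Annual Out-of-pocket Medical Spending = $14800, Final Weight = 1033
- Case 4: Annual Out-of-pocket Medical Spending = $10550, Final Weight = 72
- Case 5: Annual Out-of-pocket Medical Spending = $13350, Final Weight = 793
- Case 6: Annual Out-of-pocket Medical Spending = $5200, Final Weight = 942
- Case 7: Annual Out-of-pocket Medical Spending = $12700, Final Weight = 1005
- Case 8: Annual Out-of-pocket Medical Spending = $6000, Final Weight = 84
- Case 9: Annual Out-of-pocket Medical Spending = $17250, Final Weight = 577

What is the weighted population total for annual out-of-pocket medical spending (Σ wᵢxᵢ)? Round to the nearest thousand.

Weighted total = 77800700

77801000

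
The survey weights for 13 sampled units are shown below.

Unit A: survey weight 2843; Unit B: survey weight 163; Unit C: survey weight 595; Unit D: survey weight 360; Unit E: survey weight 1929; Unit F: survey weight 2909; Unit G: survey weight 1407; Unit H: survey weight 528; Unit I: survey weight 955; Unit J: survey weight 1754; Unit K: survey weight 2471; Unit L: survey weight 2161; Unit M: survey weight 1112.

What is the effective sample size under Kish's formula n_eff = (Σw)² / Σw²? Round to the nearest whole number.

Σ wᵢ = 19187
Σ wᵢ² = 39035445
n_eff = 19187² / 39035445 = 368140969 / 39035445 = 9.4309408

9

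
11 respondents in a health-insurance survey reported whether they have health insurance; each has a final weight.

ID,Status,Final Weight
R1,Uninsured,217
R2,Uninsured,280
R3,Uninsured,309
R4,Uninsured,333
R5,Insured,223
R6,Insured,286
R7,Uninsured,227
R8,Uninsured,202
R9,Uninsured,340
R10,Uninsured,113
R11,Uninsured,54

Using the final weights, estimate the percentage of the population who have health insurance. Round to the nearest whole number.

Sum of weights for 'Insured' = 223 + 286 = 509
Total weight = 217 + 280 + 309 + 333 + 223 + 286 + 227 + 202 + 340 + 113 + 54 = 2584
Weighted proportion = 509 / 2584 = 0.19698142 → 19.698142%

20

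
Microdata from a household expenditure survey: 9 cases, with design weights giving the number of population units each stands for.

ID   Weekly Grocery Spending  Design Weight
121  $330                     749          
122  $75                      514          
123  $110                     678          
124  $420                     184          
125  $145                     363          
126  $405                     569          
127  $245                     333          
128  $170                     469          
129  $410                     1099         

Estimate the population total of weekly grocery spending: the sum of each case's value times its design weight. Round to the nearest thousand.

1333000

Weighted total = 1332565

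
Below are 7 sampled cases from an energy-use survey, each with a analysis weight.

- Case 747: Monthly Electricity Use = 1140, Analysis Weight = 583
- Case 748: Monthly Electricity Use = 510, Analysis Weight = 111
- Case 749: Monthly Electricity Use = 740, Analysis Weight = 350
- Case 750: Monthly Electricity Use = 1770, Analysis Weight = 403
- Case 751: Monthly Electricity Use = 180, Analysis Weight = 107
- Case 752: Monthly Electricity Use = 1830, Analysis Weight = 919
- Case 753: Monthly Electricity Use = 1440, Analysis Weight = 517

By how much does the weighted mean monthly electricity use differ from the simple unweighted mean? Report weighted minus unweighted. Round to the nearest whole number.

297

Unweighted sum = 1140 + 510 + 740 + 1770 + 180 + 1830 + 1440 = 7610
Unweighted mean = 7610 / 7 = 1087.1429
Weighted sum = 1140×583 + 510×111 + 740×350 + 1770×403 + 180×107 + 1830×919 + 1440×517
  = 664620 + 56610 + 259000 + 713310 + 19260 + 1681770 + 744480 = 4139050
Sum of weights = 583 + 111 + 350 + 403 + 107 + 919 + 517 = 2990
Weighted mean = 4139050 / 2990 = 1384.2977
Difference (weighted minus unweighted) = 297.1548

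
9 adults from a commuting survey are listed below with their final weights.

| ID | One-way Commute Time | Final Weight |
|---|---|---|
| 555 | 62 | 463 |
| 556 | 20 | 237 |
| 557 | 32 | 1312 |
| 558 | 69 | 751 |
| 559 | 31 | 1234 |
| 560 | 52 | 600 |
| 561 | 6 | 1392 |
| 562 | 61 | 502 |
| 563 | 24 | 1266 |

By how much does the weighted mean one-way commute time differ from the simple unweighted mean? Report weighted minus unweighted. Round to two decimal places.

-5.37

Unweighted sum = 357
Unweighted mean = 357 / 9 = 39.666667
Weighted sum = 62×463 + 20×237 + 32×1312 + 69×751 + 31×1234 + 52×600 + 6×1392 + 61×502 + 24×1266
  = 28706 + 4740 + 41984 + 51819 + 38254 + 31200 + 8352 + 30622 + 30384 = 266061
Sum of weights = 7757
Weighted mean = 266061 / 7757 = 34.299471
Difference (weighted minus unweighted) = -5.3671952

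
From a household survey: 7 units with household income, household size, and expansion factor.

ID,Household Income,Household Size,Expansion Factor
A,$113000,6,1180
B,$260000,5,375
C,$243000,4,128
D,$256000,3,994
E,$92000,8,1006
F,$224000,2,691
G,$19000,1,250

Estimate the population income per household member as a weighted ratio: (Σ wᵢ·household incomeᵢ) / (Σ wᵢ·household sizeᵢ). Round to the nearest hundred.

34700

Σ wᵢ·y = 113000×1180 + 260000×375 + 243000×128 + 256000×994 + 92000×1006 + 224000×691 + 19000×250
  = 768494000
Σ wᵢ·x = 6×1180 + 5×375 + 4×128 + 3×994 + 8×1006 + 2×691 + 1×250
  = 22129
Ratio = 768494000 / 22129 = 34727.914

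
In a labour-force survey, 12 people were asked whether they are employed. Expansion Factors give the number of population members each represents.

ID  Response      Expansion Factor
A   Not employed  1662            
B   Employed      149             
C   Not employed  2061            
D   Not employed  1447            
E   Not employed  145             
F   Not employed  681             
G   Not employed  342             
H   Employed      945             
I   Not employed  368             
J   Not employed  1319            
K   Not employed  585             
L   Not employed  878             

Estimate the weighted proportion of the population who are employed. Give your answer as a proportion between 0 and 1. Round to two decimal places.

Sum of weights for 'Employed' = 149 + 945 = 1094
Total weight = 1662 + 149 + 2061 + 1447 + 145 + 681 + 342 + 945 + 368 + 1319 + 585 + 878 = 10582
Weighted proportion = 1094 / 10582 = 0.1033831

0.10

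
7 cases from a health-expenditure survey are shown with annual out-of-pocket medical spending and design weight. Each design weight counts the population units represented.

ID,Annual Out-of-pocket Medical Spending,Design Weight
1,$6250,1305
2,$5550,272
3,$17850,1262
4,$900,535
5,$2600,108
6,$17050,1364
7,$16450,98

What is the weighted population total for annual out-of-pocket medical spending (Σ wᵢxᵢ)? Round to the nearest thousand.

57823000

Weighted total = 6250×1305 + 5550×272 + 17850×1262 + 900×535 + 2600×108 + 17050×1364 + 16450×98
  = 57823150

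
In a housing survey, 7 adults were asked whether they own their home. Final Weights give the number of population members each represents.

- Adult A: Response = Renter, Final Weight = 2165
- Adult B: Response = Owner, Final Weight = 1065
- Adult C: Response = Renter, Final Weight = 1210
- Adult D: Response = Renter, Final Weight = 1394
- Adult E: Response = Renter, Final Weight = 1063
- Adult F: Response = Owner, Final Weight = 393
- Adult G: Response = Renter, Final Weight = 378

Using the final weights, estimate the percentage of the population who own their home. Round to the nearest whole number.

19

Sum of weights for 'Owner' = 1065 + 393 = 1458
Total weight = 2165 + 1065 + 1210 + 1394 + 1063 + 393 + 378 = 7668
Weighted proportion = 1458 / 7668 = 0.19014085 → 19.014085%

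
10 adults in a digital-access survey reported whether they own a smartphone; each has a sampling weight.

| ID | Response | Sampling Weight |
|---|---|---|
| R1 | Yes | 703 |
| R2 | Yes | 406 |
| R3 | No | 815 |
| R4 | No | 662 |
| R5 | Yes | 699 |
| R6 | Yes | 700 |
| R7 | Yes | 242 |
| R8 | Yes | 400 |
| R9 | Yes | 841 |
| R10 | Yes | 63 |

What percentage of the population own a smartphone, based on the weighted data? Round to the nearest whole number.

73

Sum of weights for 'Yes' = 703 + 406 + 699 + 700 + 242 + 400 + 841 + 63 = 4054
Total weight = 703 + 406 + 815 + 662 + 699 + 700 + 242 + 400 + 841 + 63 = 5531
Weighted proportion = 4054 / 5531 = 0.73295968 → 73.295968%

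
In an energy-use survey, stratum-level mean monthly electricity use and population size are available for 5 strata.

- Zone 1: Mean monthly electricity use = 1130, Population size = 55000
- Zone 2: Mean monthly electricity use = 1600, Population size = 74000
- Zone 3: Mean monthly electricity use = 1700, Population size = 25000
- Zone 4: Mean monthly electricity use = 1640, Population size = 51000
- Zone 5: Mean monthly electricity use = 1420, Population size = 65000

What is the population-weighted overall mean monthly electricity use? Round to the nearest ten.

1480

Σ Nₕ·x̄ₕ = 1130×55000 + 1600×74000 + 1700×25000 + 1640×51000 + 1420×65000
  = 62150000 + 118400000 + 42500000 + 83640000 + 92300000 = 398990000
Σ Nₕ = 270000
Overall mean = 398990000 / 270000 = 1477.7407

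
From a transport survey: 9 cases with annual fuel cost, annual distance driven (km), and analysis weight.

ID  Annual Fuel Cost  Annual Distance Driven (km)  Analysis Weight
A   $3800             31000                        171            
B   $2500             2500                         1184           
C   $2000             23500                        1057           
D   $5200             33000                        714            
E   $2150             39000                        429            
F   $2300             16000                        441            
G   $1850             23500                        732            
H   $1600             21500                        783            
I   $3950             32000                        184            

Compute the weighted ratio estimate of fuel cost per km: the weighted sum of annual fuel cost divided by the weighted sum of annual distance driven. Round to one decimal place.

Σ wᵢ·y = 14707050
Σ wᵢ·x = 31000×171 + 2500×1184 + 23500×1057 + 33000×714 + 39000×429 + 16000×441 + 23500×732 + 21500×783 + 32000×184
  = 5301000 + 2960000 + 24839500 + 23562000 + 16731000 + 7056000 + 17202000 + 16834500 + 5888000 = 120374000
Ratio = 14707050 / 120374000 = 0.12217796

0.1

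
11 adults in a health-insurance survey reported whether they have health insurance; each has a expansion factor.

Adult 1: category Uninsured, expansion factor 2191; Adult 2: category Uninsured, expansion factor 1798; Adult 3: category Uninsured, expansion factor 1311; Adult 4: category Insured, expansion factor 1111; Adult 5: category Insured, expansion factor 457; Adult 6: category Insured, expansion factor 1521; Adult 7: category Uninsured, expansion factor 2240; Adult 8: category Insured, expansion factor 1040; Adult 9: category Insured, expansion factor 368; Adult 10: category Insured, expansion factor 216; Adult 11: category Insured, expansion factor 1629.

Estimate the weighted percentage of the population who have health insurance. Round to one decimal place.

Sum of weights for 'Insured' = 1111 + 457 + 1521 + 1040 + 368 + 216 + 1629 = 6342
Total weight = 2191 + 1798 + 1311 + 1111 + 457 + 1521 + 2240 + 1040 + 368 + 216 + 1629 = 13882
Weighted proportion = 6342 / 13882 = 0.4568506 → 45.68506%

45.7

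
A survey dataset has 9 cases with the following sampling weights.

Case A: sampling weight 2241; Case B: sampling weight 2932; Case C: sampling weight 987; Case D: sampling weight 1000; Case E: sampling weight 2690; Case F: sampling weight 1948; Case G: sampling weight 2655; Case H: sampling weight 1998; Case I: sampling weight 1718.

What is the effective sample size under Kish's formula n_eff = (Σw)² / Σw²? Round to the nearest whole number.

8

Σ wᵢ = 2241 + 2932 + 987 + 1000 + 2690 + 1948 + 2655 + 1998 + 1718 = 18169
Σ wᵢ² = 5022081 + 8596624 + 974169 + 1000000 + 7236100 + 3794704 + 7049025 + 3992004 + 2951524 = 40616231
n_eff = 18169² / 40616231 = 330112561 / 40616231 = 8.127602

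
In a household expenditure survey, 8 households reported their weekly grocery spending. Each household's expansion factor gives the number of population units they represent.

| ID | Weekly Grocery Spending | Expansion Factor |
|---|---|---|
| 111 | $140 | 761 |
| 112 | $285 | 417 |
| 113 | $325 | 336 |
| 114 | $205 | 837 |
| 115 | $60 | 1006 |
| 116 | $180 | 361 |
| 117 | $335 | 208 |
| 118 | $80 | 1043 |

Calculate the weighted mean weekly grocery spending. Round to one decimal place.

157.9

Weighted sum = 140×761 + 285×417 + 325×336 + 205×837 + 60×1006 + 180×361 + 335×208 + 80×1043
  = 106540 + 118845 + 109200 + 171585 + 60360 + 64980 + 69680 + 83440 = 784630
Sum of weights = 761 + 417 + 336 + 837 + 1006 + 361 + 208 + 1043 = 4969
Weighted mean = 784630 / 4969 = 157.90501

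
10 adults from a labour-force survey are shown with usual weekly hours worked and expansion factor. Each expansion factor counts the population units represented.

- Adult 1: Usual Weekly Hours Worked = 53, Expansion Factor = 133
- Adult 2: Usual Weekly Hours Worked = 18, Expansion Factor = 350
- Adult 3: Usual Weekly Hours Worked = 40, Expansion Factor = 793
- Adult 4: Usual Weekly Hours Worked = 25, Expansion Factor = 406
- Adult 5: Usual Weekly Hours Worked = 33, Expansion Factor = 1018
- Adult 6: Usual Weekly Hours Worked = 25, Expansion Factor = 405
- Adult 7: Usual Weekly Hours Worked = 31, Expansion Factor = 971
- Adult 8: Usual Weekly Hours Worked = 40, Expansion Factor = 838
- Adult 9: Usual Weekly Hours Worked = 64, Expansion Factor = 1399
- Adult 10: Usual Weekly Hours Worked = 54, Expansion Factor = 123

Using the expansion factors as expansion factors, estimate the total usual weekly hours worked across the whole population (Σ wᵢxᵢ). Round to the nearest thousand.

259000

Weighted total = 53×133 + 18×350 + 40×793 + 25×406 + 33×1018 + 25×405 + 31×971 + 40×838 + 64×1399 + 54×123
  = 258737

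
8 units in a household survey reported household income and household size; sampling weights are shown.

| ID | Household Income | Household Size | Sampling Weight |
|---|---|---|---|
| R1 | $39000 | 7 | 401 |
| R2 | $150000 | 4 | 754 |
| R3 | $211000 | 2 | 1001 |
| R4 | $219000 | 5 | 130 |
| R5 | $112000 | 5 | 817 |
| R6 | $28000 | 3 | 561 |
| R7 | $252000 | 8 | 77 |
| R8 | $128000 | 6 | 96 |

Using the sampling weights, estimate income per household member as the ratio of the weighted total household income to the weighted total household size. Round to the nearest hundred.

32900

Σ wᵢ·y = 39000×401 + 150000×754 + 211000×1001 + 219000×130 + 112000×817 + 28000×561 + 252000×77 + 128000×96
  = 15639000 + 113100000 + 211211000 + 28470000 + 91504000 + 15708000 + 19404000 + 12288000 = 507324000
Σ wᵢ·x = 7×401 + 4×754 + 2×1001 + 5×130 + 5×817 + 3×561 + 8×77 + 6×96
  = 2807 + 3016 + 2002 + 650 + 4085 + 1683 + 616 + 576 = 15435
Ratio = 507324000 / 15435 = 32868.416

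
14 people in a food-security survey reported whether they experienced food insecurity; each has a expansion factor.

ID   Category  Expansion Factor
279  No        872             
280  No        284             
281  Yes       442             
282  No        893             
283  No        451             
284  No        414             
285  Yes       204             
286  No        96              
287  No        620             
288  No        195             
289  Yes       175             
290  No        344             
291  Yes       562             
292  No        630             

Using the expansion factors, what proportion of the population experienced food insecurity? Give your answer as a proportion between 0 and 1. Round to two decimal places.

0.22

Sum of weights for 'Yes' = 442 + 204 + 175 + 562 = 1383
Total weight = 6182
Weighted proportion = 1383 / 6182 = 0.22371401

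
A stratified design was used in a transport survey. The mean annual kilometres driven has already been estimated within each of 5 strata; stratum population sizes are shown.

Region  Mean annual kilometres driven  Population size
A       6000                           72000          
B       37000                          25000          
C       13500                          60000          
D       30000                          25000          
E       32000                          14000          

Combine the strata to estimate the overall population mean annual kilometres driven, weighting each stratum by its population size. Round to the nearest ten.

17170

Σ Nₕ·x̄ₕ = 6000×72000 + 37000×25000 + 13500×60000 + 30000×25000 + 32000×14000
  = 3365000000
Σ Nₕ = 72000 + 25000 + 60000 + 25000 + 14000 = 196000
Overall mean = 3365000000 / 196000 = 17168.367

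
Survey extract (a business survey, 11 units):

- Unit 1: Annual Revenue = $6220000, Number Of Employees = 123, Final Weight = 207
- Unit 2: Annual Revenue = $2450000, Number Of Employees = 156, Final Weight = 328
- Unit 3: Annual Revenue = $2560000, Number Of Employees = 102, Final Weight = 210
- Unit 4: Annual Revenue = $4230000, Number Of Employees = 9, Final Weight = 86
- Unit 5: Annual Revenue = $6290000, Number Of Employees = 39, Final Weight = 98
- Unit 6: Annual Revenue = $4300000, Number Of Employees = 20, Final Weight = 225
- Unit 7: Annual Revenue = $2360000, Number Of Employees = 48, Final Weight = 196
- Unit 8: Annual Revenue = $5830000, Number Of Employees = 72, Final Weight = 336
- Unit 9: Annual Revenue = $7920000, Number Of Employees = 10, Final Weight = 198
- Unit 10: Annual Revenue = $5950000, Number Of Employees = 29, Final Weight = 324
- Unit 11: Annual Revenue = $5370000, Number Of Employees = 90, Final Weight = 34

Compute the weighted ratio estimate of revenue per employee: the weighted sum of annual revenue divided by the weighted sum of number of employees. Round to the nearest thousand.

Σ wᵢ·y = 6220000×207 + 2450000×328 + 2560000×210 + 4230000×86 + 6290000×98 + 4300000×225 + 2360000×196 + 5830000×336 + 7920000×198 + 5950000×324 + 5370000×34
  = 10676420000
Σ wᵢ·x = 123×207 + 156×328 + 102×210 + 9×86 + 39×98 + 20×225 + 48×196 + 72×336 + 10×198 + 29×324 + 90×34
  = 25461 + 51168 + 21420 + 774 + 3822 + 4500 + 9408 + 24192 + 1980 + 9396 + 3060 = 155181
Ratio = 10676420000 / 155181 = 68799.789

69000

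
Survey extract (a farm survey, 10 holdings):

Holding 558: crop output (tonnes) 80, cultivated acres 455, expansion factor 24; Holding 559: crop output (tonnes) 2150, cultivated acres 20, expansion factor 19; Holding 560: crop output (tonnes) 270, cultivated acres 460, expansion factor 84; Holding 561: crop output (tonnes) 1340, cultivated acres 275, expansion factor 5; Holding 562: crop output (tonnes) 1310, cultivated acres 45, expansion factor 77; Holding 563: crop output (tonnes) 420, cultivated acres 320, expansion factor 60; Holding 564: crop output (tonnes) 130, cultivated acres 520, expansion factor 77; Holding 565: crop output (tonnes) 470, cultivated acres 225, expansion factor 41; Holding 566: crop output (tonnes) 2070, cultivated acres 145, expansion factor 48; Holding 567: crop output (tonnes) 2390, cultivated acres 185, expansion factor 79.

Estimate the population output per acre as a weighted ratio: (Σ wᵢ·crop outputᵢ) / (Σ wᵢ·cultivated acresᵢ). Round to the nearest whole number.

Σ wᵢ·y = 80×24 + 2150×19 + 270×84 + 1340×5 + 1310×77 + 420×60 + 130×77 + 470×41 + 2070×48 + 2390×79
  = 1920 + 40850 + 22680 + 6700 + 100870 + 25200 + 10010 + 19270 + 99360 + 188810 = 515670
Σ wᵢ·x = 455×24 + 20×19 + 460×84 + 275×5 + 45×77 + 320×60 + 520×77 + 225×41 + 145×48 + 185×79
  = 10920 + 380 + 38640 + 1375 + 3465 + 19200 + 40040 + 9225 + 6960 + 14615 = 144820
Ratio = 515670 / 144820 = 3.5607651

4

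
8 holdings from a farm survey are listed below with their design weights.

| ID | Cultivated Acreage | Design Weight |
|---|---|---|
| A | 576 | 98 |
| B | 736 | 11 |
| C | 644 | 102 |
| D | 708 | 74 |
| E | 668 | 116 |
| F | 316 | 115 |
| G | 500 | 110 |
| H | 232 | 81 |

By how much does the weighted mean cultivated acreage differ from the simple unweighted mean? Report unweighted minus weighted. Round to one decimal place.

23.8

Unweighted sum = 4380
Unweighted mean = 4380 / 8 = 547.5
Weighted sum = 370244
Sum of weights = 98 + 11 + 102 + 74 + 116 + 115 + 110 + 81 = 707
Weighted mean = 370244 / 707 = 523.68317
Difference (unweighted minus weighted) = 23.816832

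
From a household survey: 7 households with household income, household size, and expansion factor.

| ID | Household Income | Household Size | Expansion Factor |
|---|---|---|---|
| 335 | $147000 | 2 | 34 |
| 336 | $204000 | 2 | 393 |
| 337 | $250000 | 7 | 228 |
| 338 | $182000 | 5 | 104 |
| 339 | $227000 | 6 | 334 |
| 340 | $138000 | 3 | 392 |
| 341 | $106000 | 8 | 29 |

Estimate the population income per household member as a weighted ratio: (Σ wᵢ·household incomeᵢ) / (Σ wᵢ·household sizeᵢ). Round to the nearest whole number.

46081

Σ wᵢ·y = 147000×34 + 204000×393 + 250000×228 + 182000×104 + 227000×334 + 138000×392 + 106000×29
  = 4998000 + 80172000 + 57000000 + 18928000 + 75818000 + 54096000 + 3074000 = 294086000
Σ wᵢ·x = 6382
Ratio = 294086000 / 6382 = 46080.539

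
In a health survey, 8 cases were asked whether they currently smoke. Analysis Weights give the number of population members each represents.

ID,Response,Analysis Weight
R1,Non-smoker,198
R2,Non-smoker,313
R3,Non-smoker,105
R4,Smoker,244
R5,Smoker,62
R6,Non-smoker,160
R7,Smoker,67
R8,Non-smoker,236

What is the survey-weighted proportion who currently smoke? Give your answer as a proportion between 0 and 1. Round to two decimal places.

0.27

Sum of weights for 'Smoker' = 244 + 62 + 67 = 373
Total weight = 198 + 313 + 105 + 244 + 62 + 160 + 67 + 236 = 1385
Weighted proportion = 373 / 1385 = 0.26931408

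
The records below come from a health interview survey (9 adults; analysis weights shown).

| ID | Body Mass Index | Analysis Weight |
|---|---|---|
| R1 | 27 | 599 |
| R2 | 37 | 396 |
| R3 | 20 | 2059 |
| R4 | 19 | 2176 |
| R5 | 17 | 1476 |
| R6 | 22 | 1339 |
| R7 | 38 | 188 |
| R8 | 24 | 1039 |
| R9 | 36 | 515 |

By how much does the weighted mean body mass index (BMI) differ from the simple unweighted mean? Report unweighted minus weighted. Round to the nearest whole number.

Unweighted sum = 27 + 37 + 20 + 19 + 17 + 22 + 38 + 24 + 36 = 240
Unweighted mean = 240 / 9 = 26.666667
Weighted sum = 27×599 + 37×396 + 20×2059 + 19×2176 + 17×1476 + 22×1339 + 38×188 + 24×1039 + 36×515
  = 16173 + 14652 + 41180 + 41344 + 25092 + 29458 + 7144 + 24936 + 18540 = 218519
Sum of weights = 599 + 396 + 2059 + 2176 + 1476 + 1339 + 188 + 1039 + 515 = 9787
Weighted mean = 218519 / 9787 = 22.327475
Difference (unweighted minus weighted) = 4.3391914

4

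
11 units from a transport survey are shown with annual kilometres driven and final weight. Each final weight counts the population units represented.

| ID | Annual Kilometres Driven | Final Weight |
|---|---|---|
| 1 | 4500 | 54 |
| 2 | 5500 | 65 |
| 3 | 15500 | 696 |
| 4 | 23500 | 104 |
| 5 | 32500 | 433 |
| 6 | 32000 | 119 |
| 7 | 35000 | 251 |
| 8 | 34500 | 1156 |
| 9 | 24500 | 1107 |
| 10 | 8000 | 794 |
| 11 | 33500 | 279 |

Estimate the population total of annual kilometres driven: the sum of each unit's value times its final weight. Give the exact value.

123200000

Weighted total = 4500×54 + 5500×65 + 15500×696 + 23500×104 + 32500×433 + 32000×119 + 35000×251 + 34500×1156 + 24500×1107 + 8000×794 + 33500×279
  = 243000 + 357500 + 10788000 + 2444000 + 14072500 + 3808000 + 8785000 + 39882000 + 27121500 + 6352000 + 9346500 = 123200000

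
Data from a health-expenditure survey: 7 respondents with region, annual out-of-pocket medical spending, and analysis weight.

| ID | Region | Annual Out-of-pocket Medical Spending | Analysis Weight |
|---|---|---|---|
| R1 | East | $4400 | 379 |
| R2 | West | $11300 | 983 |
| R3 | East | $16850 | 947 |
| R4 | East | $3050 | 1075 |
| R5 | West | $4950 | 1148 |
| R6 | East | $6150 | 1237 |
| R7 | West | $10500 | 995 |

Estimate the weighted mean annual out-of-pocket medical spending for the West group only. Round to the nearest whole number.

West rows: R2, R5, R7
Weighted sum = 27238000
Sum of weights = 983 + 1148 + 995 = 3126
Weighted mean = 27238000 / 3126 = 8713.3717

8713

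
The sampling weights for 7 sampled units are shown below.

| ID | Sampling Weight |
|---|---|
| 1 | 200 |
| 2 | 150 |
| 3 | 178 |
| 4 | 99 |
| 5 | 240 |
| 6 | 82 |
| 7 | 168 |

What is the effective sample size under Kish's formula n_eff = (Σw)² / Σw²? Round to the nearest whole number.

6

Σ wᵢ = 1117
Σ wᵢ² = 40000 + 22500 + 31684 + 9801 + 57600 + 6724 + 28224 = 196533
n_eff = 1117² / 196533 = 1247689 / 196533 = 6.3484962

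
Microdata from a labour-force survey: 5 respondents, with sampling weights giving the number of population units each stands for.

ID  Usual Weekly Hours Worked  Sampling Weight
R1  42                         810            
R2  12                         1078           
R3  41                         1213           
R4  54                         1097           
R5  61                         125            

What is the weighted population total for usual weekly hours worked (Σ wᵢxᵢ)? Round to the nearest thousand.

164000

Weighted total = 42×810 + 12×1078 + 41×1213 + 54×1097 + 61×125
  = 34020 + 12936 + 49733 + 59238 + 7625 = 163552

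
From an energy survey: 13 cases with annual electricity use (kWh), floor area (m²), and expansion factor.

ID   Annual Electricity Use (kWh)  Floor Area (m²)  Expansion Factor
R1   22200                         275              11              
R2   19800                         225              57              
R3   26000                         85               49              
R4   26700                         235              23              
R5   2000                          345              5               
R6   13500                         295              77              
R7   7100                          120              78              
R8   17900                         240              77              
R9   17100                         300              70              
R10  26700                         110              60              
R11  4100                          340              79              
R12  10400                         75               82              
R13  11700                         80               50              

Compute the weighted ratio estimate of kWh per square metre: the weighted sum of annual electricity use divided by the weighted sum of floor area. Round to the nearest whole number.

76

Σ wᵢ·y = 10803200
Σ wᵢ·x = 142310
Ratio = 10803200 / 142310 = 75.913147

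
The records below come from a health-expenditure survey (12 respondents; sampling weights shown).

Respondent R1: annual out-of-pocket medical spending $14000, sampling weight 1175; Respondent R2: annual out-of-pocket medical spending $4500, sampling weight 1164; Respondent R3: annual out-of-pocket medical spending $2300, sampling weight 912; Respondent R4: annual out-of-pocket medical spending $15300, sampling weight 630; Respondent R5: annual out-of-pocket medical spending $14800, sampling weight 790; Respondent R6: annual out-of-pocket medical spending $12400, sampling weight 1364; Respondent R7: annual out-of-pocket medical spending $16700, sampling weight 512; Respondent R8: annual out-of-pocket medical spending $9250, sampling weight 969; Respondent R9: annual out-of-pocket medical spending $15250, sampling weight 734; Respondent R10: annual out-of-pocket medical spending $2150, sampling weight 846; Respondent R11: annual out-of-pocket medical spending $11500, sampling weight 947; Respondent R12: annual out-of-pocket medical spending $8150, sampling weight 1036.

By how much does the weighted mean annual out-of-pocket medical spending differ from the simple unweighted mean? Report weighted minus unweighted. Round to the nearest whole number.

-426

Unweighted sum = 14000 + 4500 + 2300 + 15300 + 14800 + 12400 + 16700 + 9250 + 15250 + 2150 + 11500 + 8150 = 126300
Unweighted mean = 126300 / 12 = 10525
Weighted sum = 14000×1175 + 4500×1164 + 2300×912 + 15300×630 + 14800×790 + 12400×1364 + 16700×512 + 9250×969 + 15250×734 + 2150×846 + 11500×947 + 8150×1036
  = 16450000 + 5238000 + 2097600 + 9639000 + 11692000 + 16913600 + 8550400 + 8963250 + 11193500 + 1818900 + 10890500 + 8443400 = 111890150
Sum of weights = 1175 + 1164 + 912 + 630 + 790 + 1364 + 512 + 969 + 734 + 846 + 947 + 1036 = 11079
Weighted mean = 111890150 / 11079 = 10099.3
Difference (weighted minus unweighted) = -425.69952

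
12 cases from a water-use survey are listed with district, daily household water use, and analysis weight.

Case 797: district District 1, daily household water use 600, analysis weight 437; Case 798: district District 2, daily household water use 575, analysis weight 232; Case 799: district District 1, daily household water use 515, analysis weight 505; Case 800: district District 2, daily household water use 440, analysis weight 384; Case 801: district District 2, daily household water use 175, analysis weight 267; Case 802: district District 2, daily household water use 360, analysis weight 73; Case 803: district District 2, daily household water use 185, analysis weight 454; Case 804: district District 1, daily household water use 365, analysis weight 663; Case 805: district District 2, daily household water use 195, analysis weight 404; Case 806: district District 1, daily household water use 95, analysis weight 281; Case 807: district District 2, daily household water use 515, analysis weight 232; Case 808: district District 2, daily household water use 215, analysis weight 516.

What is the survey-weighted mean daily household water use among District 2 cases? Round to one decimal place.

300.0

District 2 rows: 798, 800, 801, 802, 803, 805, 807, 808
Weighted sum = 575×232 + 440×384 + 175×267 + 360×73 + 185×454 + 195×404 + 515×232 + 215×516
  = 133400 + 168960 + 46725 + 26280 + 83990 + 78780 + 119480 + 110940 = 768555
Sum of weights = 232 + 384 + 267 + 73 + 454 + 404 + 232 + 516 = 2562
Weighted mean = 768555 / 2562 = 299.98244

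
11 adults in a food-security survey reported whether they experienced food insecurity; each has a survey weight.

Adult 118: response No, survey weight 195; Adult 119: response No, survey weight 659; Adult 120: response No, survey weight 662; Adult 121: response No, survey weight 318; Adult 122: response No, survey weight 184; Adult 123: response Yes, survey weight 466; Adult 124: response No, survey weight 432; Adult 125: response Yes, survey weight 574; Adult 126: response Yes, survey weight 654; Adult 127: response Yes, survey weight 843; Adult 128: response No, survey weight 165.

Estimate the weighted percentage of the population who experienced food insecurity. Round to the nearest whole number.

Sum of weights for 'Yes' = 466 + 574 + 654 + 843 = 2537
Total weight = 195 + 659 + 662 + 318 + 184 + 466 + 432 + 574 + 654 + 843 + 165 = 5152
Weighted proportion = 2537 / 5152 = 0.49243012 → 49.243012%

49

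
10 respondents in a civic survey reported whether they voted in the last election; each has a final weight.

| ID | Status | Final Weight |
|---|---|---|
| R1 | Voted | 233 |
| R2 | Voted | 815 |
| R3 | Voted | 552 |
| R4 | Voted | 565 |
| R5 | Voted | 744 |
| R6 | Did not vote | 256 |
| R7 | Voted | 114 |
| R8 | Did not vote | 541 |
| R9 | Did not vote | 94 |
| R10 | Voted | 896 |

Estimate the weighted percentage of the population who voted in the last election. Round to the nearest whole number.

81

Sum of weights for 'Voted' = 233 + 815 + 552 + 565 + 744 + 114 + 896 = 3919
Total weight = 233 + 815 + 552 + 565 + 744 + 256 + 114 + 541 + 94 + 896 = 4810
Weighted proportion = 3919 / 4810 = 0.81476091 → 81.476091%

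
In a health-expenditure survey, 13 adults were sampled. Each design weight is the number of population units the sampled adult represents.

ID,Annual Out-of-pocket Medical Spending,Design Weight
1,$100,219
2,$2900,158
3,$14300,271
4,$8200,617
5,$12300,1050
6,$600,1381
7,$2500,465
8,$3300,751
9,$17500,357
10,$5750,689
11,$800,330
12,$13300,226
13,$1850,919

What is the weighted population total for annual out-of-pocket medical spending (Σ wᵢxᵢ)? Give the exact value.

41978400

Weighted total = 41978400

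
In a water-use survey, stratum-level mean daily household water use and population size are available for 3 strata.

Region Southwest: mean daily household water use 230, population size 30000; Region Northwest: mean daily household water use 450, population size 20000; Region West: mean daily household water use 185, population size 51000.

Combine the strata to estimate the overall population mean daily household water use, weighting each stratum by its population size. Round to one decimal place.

Σ Nₕ·x̄ₕ = 230×30000 + 450×20000 + 185×51000
  = 25335000
Σ Nₕ = 101000
Overall mean = 25335000 / 101000 = 250.84158

250.8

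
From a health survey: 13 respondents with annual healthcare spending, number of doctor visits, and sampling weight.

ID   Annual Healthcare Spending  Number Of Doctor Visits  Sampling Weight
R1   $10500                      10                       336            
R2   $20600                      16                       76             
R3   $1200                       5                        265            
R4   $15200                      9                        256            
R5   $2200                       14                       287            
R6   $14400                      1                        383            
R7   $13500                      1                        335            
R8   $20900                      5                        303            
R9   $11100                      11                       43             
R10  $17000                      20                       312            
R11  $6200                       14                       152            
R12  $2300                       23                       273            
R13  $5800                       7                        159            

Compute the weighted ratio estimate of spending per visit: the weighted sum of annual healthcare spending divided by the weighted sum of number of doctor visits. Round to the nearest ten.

1130

Σ wᵢ·y = 34578400
Σ wᵢ·x = 30689
Ratio = 34578400 / 30689 = 1126.736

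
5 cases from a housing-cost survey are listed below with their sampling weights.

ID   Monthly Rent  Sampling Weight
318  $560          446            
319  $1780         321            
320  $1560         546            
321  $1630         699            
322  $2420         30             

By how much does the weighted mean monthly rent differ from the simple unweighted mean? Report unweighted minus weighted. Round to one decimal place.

177.2

Unweighted sum = 560 + 1780 + 1560 + 1630 + 2420 = 7950
Unweighted mean = 7950 / 5 = 1590
Weighted sum = 560×446 + 1780×321 + 1560×546 + 1630×699 + 2420×30
  = 249760 + 571380 + 851760 + 1139370 + 72600 = 2884870
Sum of weights = 2042
Weighted mean = 2884870 / 2042 = 1412.7669
Difference (unweighted minus weighted) = 177.2331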